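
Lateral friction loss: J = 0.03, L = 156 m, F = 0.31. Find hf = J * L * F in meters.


hf = J * L * F = 0.03 * 156 * 0.31 = 1.4508 m

1.4508 m


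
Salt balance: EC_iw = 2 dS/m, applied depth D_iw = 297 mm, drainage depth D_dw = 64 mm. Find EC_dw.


EC_dw = EC_iw * D_iw / D_dw
EC_dw = 2 * 297 / 64
EC_dw = 594 / 64

9.2812 dS/m


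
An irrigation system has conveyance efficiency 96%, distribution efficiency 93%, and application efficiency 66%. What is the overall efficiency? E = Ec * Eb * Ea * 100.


Ec = 0.96, Eb = 0.93, Ea = 0.66
E = 0.96 * 0.93 * 0.66 * 100 = 58.9248%

58.9248 %


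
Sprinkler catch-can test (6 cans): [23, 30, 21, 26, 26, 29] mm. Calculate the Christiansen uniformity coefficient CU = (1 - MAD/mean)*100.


mean = 25.833333 mm
MAD = 2.555556 mm
CU = (1 - 2.555556/25.833333)*100

90.1075 %


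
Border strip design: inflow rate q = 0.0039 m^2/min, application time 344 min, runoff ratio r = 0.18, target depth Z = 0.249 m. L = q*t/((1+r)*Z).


L = q*t/((1+r)*Z)
L = 0.0039*344/((1+0.18)*0.249)
L = 1.3416/0.29382

4.5661 m


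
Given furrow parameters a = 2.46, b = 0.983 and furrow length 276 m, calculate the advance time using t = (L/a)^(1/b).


t = (L/a)^(1/b)
t = (276/2.46)^(1/0.983)
t = 112.195122^(1/0.983)

121.7380 min


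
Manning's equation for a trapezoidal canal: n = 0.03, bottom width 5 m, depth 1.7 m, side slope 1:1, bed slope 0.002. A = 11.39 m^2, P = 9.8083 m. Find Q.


R = A/P = 11.39/9.8083 = 1.161261
Q = (1/0.03) * 11.39 * 1.161261^(2/3) * 0.002^0.5

18.7588 m^3/s


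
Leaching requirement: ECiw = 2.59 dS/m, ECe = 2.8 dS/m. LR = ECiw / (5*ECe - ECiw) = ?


LR = ECiw / (5*ECe - ECiw)
LR = 2.59 / (5*2.8 - 2.59)
LR = 2.59 / 11.4100

0.2270


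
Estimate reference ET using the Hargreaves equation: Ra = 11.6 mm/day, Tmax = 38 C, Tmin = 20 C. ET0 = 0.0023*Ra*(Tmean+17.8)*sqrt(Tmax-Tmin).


Tmean = (Tmax + Tmin)/2 = (38 + 20)/2 = 29.0
ET0 = 0.0023 * 11.6 * (29.0 + 17.8) * sqrt(38 - 20)
ET0 = 0.0023 * 11.6 * 46.8 * 4.242641

5.2975 mm/day


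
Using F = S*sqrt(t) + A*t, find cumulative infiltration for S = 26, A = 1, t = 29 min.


F = S*sqrt(t) + A*t
F = 26*sqrt(29) + 1*29
F = 26*5.385165 + 29

169.0143 mm


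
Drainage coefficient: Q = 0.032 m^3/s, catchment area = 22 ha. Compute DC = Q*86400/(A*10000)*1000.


DC = Q * 86400 / (A * 10000) * 1000
DC = 0.032 * 86400 / (22 * 10000) * 1000
DC = 2764800.0000 / 220000

12.5673 mm/day


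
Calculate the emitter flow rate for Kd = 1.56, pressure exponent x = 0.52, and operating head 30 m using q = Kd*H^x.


q = Kd * H^x = 1.56 * 30^0.52 = 1.56 * 5.862773

9.1459 L/h


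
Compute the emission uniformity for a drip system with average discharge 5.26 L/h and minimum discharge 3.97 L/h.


EU = (q_min/q_avg)*100 = (3.97/5.26)*100 = 75.4753%

75.4753 %


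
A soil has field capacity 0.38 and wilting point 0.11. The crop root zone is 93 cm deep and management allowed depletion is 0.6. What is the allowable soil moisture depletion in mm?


SMD = (FC - PWP) * d * MAD * 10
SMD = (0.38 - 0.11) * 93 * 0.6 * 10
SMD = 0.2700 * 93 * 0.6 * 10

150.6600 mm


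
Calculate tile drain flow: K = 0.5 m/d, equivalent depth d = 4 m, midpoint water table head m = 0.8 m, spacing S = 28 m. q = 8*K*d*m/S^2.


q = 8*K*d*m/S^2
q = 8*0.5*4*0.8/28^2
q = 12.8000 / 784

0.0163 m/d


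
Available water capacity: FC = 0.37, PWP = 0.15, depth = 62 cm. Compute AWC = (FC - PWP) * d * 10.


AWC = (FC - PWP) * d * 10
AWC = (0.37 - 0.15) * 62 * 10
AWC = 0.2200 * 62 * 10

136.4000 mm


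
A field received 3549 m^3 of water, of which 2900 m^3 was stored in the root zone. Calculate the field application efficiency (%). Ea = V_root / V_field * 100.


Ea = V_root / V_field * 100 = 2900 / 3549 * 100 = 81.7132%

81.7132 %


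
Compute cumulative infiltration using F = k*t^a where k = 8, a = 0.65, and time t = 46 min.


F = k * t^a = 8 * 46^0.65
F = 8 * 12.044606

96.3568 mm


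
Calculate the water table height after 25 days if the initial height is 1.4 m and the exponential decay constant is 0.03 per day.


m = m0 * exp(-k*t)
m = 1.4 * exp(-0.03 * 25)
m = 1.4 * exp(-0.7500)

0.6613 m


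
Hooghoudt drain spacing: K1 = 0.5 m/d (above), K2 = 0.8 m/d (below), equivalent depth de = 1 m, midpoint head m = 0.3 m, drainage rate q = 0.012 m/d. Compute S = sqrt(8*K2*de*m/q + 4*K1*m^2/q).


S^2 = 8*K2*de*m/q + 4*K1*m^2/q
S^2 = 8*0.8*1*0.3/0.012 + 4*0.5*0.3^2/0.012
S = sqrt(175.0000)

13.2288 m


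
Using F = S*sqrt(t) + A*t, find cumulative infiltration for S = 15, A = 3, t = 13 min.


F = S*sqrt(t) + A*t
F = 15*sqrt(13) + 3*13
F = 15*3.605551 + 39

93.0833 mm


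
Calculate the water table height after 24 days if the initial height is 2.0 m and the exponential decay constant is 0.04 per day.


m = m0 * exp(-k*t)
m = 2.0 * exp(-0.04 * 24)
m = 2.0 * exp(-0.9600)

0.7658 m


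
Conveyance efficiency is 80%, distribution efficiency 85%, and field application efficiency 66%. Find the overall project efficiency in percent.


Ec = 0.8, Eb = 0.85, Ea = 0.66
E = 0.8 * 0.85 * 0.66 * 100 = 44.8800%

44.8800 %


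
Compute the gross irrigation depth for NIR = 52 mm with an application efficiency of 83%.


Ea = 83% = 0.83
GID = NIR / Ea = 52 / 0.83 = 62.6506 mm

62.6506 mm


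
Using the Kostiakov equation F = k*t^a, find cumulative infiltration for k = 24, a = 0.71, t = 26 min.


F = k * t^a = 24 * 26^0.71
F = 24 * 10.107205

242.5729 mm


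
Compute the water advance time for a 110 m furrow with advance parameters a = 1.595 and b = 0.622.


t = (L/a)^(1/b)
t = (110/1.595)^(1/0.622)
t = 68.965517^(1/0.622)

903.6495 min


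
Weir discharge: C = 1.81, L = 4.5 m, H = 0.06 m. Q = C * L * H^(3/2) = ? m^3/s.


Q = C * L * H^(3/2) = 1.81 * 4.5 * 0.06^1.5 = 1.81 * 4.5 * 0.014697

0.1197 m^3/s


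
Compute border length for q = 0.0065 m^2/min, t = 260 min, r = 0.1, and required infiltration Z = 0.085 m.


L = q*t/((1+r)*Z)
L = 0.0065*260/((1+0.1)*0.085)
L = 1.69/0.0935

18.0749 m


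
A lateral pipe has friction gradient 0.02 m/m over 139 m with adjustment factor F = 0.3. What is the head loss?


hf = J * L * F = 0.02 * 139 * 0.3 = 0.8340 m

0.8340 m


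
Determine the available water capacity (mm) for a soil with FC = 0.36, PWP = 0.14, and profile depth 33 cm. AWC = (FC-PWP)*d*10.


AWC = (FC - PWP) * d * 10
AWC = (0.36 - 0.14) * 33 * 10
AWC = 0.2200 * 33 * 10

72.6000 mm


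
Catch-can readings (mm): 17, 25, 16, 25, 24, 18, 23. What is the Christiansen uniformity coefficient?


mean = 21.142857 mm
MAD = 3.551020 mm
CU = (1 - 3.551020/21.142857)*100

83.2046 %


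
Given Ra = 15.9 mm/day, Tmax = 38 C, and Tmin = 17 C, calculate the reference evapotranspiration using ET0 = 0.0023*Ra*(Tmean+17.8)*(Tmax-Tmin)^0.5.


Tmean = (Tmax + Tmin)/2 = (38 + 17)/2 = 27.5
ET0 = 0.0023 * 15.9 * (27.5 + 17.8) * sqrt(38 - 17)
ET0 = 0.0023 * 15.9 * 45.3 * 4.582576

7.5916 mm/day


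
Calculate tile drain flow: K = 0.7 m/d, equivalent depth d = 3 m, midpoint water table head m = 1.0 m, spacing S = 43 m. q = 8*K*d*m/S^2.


q = 8*K*d*m/S^2
q = 8*0.7*3*1.0/43^2
q = 16.8000 / 1849

0.0091 m/d


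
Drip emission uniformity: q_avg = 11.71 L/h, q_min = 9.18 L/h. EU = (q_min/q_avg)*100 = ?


EU = (q_min/q_avg)*100 = (9.18/11.71)*100 = 78.3945%

78.3945 %


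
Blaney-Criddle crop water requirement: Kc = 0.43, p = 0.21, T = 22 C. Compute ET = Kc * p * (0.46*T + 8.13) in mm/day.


ET = Kc * p * (0.46*T + 8.13)
ET = 0.43 * 0.21 * (0.46*22 + 8.13)
ET = 0.43 * 0.21 * 18.2500

1.6480 mm/day


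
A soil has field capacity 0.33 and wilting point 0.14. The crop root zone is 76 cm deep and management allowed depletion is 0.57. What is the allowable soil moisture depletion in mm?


SMD = (FC - PWP) * d * MAD * 10
SMD = (0.33 - 0.14) * 76 * 0.57 * 10
SMD = 0.1900 * 76 * 0.57 * 10

82.3080 mm


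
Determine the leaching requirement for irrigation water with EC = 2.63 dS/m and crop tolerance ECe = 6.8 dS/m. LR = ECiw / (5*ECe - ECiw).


LR = ECiw / (5*ECe - ECiw)
LR = 2.63 / (5*6.8 - 2.63)
LR = 2.63 / 31.3700

0.0838


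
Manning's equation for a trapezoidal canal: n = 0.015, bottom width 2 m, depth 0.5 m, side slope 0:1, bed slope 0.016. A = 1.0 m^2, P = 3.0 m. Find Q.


R = A/P = 1.0/3.0 = 0.333333
Q = (1/0.015) * 1.0 * 0.333333^(2/3) * 0.016^0.5

4.0540 m^3/s


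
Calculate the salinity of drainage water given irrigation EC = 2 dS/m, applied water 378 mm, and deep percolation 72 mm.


EC_dw = EC_iw * D_iw / D_dw
EC_dw = 2 * 378 / 72
EC_dw = 756 / 72

10.5000 dS/m


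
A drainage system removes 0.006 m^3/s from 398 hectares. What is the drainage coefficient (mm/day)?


DC = Q * 86400 / (A * 10000) * 1000
DC = 0.006 * 86400 / (398 * 10000) * 1000
DC = 518400.0000 / 3980000

0.1303 mm/day


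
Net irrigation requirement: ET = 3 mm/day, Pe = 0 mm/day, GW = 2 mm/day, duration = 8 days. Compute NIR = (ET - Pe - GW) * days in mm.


Daily deficit = ET - Pe - GW = 3 - 0 - 2 = 1 mm/day
NIR = 1 * 8 = 8 mm

8.0000 mm


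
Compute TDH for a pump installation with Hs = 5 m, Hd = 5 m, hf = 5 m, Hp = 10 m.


TDH = Hs + Hd + hf + Hp = 5 + 5 + 5 + 10 = 25

25 m


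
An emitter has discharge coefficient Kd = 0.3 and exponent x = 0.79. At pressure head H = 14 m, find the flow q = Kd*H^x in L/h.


q = Kd * H^x = 0.3 * 14^0.79 = 0.3 * 8.043427

2.4130 L/h


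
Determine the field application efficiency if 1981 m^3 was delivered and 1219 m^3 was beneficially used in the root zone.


Ea = V_root / V_field * 100 = 1219 / 1981 * 100 = 61.5346%

61.5346 %


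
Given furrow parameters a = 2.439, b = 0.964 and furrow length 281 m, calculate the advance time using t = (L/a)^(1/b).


t = (L/a)^(1/b)
t = (281/2.439)^(1/0.964)
t = 115.211152^(1/0.964)

137.5561 min


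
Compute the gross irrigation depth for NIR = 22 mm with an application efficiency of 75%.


Ea = 75% = 0.75
GID = NIR / Ea = 22 / 0.75 = 29.3333 mm

29.3333 mm


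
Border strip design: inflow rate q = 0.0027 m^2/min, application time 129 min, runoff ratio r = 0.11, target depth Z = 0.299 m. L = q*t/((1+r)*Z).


L = q*t/((1+r)*Z)
L = 0.0027*129/((1+0.11)*0.299)
L = 0.3483/0.33189

1.0494 m


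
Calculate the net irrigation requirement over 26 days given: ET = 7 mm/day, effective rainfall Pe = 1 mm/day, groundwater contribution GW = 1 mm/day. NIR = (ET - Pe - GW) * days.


Daily deficit = ET - Pe - GW = 7 - 1 - 1 = 5 mm/day
NIR = 5 * 26 = 130 mm

130.0000 mm


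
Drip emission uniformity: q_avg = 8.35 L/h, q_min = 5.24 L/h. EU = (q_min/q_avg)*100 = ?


EU = (q_min/q_avg)*100 = (5.24/8.35)*100 = 62.7545%

62.7545 %


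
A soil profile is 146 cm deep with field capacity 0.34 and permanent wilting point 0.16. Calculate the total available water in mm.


AWC = (FC - PWP) * d * 10
AWC = (0.34 - 0.16) * 146 * 10
AWC = 0.1800 * 146 * 10

262.8000 mm


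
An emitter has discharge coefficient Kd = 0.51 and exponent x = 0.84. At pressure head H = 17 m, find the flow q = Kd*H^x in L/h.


q = Kd * H^x = 0.51 * 17^0.84 = 0.51 * 10.803814

5.5099 L/h


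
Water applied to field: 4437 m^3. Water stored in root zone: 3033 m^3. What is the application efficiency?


Ea = V_root / V_field * 100 = 3033 / 4437 * 100 = 68.3570%

68.3570 %


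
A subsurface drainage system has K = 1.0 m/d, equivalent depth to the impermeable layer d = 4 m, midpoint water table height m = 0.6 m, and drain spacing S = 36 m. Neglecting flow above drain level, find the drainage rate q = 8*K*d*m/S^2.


q = 8*K*d*m/S^2
q = 8*1.0*4*0.6/36^2
q = 19.2000 / 1296

0.0148 m/d


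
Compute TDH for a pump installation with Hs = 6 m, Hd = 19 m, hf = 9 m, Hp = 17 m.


TDH = Hs + Hd + hf + Hp = 6 + 19 + 9 + 17 = 51

51 m


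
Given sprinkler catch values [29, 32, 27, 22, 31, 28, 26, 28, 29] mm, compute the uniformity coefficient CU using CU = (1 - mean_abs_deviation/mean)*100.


mean = 28.000000 mm
MAD = 2.000000 mm
CU = (1 - 2.000000/28.000000)*100

92.8571 %


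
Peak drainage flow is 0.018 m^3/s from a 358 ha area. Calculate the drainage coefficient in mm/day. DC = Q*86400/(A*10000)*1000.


DC = Q * 86400 / (A * 10000) * 1000
DC = 0.018 * 86400 / (358 * 10000) * 1000
DC = 1555200.0000 / 3580000

0.4344 mm/day


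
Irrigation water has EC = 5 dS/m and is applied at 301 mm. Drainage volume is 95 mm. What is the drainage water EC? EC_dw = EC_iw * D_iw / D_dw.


EC_dw = EC_iw * D_iw / D_dw
EC_dw = 5 * 301 / 95
EC_dw = 1505 / 95

15.8421 dS/m


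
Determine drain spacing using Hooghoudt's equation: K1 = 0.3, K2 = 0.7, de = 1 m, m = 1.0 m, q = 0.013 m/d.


S^2 = 8*K2*de*m/q + 4*K1*m^2/q
S^2 = 8*0.7*1*1.0/0.013 + 4*0.3*1.0^2/0.013
S = sqrt(523.0769)

22.8709 m


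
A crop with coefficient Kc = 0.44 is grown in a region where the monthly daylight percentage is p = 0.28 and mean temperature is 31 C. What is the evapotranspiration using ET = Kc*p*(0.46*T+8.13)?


ET = Kc * p * (0.46*T + 8.13)
ET = 0.44 * 0.28 * (0.46*31 + 8.13)
ET = 0.44 * 0.28 * 22.3900

2.7584 mm/day


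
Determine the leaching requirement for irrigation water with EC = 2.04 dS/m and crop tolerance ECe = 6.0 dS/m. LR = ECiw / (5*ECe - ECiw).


LR = ECiw / (5*ECe - ECiw)
LR = 2.04 / (5*6.0 - 2.04)
LR = 2.04 / 27.9600

0.0730


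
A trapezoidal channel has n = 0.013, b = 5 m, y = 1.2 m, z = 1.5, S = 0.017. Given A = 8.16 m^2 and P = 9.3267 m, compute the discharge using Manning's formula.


R = A/P = 8.16/9.3267 = 0.874908
Q = (1/0.013) * 8.16 * 0.874908^(2/3) * 0.017^0.5

74.8651 m^3/s


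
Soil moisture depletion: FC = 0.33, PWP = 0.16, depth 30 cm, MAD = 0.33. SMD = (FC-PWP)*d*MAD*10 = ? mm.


SMD = (FC - PWP) * d * MAD * 10
SMD = (0.33 - 0.16) * 30 * 0.33 * 10
SMD = 0.1700 * 30 * 0.33 * 10

16.8300 mm


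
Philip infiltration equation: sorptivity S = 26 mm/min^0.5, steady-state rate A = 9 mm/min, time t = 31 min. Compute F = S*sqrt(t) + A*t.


F = S*sqrt(t) + A*t
F = 26*sqrt(31) + 9*31
F = 26*5.567764 + 279

423.7619 mm


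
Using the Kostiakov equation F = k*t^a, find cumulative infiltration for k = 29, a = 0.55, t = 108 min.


F = k * t^a = 29 * 108^0.55
F = 29 * 13.133578

380.8738 mm


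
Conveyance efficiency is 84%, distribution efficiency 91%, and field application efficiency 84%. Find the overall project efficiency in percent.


Ec = 0.84, Eb = 0.91, Ea = 0.84
E = 0.84 * 0.91 * 0.84 * 100 = 64.2096%

64.2096 %


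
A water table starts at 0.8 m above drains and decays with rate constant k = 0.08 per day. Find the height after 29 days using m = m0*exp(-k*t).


m = m0 * exp(-k*t)
m = 0.8 * exp(-0.08 * 29)
m = 0.8 * exp(-2.3200)

0.0786 m


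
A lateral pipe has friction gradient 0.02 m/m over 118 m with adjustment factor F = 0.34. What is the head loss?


hf = J * L * F = 0.02 * 118 * 0.34 = 0.8024 m

0.8024 m


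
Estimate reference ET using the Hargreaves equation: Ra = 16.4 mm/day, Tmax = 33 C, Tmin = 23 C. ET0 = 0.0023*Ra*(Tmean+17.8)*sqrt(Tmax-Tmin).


Tmean = (Tmax + Tmin)/2 = (33 + 23)/2 = 28.0
ET0 = 0.0023 * 16.4 * (28.0 + 17.8) * sqrt(33 - 23)
ET0 = 0.0023 * 16.4 * 45.8 * 3.162278

5.4631 mm/day


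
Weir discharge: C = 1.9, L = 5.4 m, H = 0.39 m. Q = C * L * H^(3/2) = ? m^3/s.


Q = C * L * H^(3/2) = 1.9 * 5.4 * 0.39^1.5 = 1.9 * 5.4 * 0.243555

2.4989 m^3/s


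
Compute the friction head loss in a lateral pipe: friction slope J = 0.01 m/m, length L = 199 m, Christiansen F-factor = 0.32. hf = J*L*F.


hf = J * L * F = 0.01 * 199 * 0.32 = 0.6368 m

0.6368 m


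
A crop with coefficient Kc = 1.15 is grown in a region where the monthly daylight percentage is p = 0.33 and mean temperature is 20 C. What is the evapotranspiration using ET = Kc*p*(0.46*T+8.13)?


ET = Kc * p * (0.46*T + 8.13)
ET = 1.15 * 0.33 * (0.46*20 + 8.13)
ET = 1.15 * 0.33 * 17.3300

6.5767 mm/day


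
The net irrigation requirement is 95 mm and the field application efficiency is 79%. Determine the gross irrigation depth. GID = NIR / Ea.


Ea = 79% = 0.79
GID = NIR / Ea = 95 / 0.79 = 120.2532 mm

120.2532 mm


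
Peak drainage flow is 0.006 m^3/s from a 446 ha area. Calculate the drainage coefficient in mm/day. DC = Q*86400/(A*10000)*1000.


DC = Q * 86400 / (A * 10000) * 1000
DC = 0.006 * 86400 / (446 * 10000) * 1000
DC = 518400.0000 / 4460000

0.1162 mm/day


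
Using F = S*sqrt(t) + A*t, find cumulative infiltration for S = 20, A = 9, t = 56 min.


F = S*sqrt(t) + A*t
F = 20*sqrt(56) + 9*56
F = 20*7.483315 + 504

653.6663 mm


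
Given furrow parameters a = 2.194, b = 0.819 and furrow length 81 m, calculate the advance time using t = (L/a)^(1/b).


t = (L/a)^(1/b)
t = (81/2.194)^(1/0.819)
t = 36.918870^(1/0.819)

81.9619 min


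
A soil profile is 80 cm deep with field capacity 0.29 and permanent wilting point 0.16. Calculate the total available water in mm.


AWC = (FC - PWP) * d * 10
AWC = (0.29 - 0.16) * 80 * 10
AWC = 0.1300 * 80 * 10

104.0000 mm


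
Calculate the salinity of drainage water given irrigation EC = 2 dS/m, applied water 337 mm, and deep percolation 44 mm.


EC_dw = EC_iw * D_iw / D_dw
EC_dw = 2 * 337 / 44
EC_dw = 674 / 44

15.3182 dS/m


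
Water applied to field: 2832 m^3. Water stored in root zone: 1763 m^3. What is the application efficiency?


Ea = V_root / V_field * 100 = 1763 / 2832 * 100 = 62.2528%

62.2528 %


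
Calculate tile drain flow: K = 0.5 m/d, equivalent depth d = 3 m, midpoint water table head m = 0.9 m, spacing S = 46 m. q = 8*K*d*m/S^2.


q = 8*K*d*m/S^2
q = 8*0.5*3*0.9/46^2
q = 10.8000 / 2116

0.0051 m/d


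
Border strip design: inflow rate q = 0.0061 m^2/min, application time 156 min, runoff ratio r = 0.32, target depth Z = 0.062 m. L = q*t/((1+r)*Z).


L = q*t/((1+r)*Z)
L = 0.0061*156/((1+0.32)*0.062)
L = 0.9516/0.08184

11.6276 m


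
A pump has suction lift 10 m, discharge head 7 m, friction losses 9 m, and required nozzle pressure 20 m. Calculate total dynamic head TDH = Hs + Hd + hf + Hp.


TDH = Hs + Hd + hf + Hp = 10 + 7 + 9 + 20 = 46

46 m


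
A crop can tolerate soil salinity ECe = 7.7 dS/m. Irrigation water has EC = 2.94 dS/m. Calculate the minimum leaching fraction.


LR = ECiw / (5*ECe - ECiw)
LR = 2.94 / (5*7.7 - 2.94)
LR = 2.94 / 35.5600

0.0827


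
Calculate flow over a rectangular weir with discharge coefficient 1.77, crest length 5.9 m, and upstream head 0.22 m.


Q = C * L * H^(3/2) = 1.77 * 5.9 * 0.22^1.5 = 1.77 * 5.9 * 0.103189

1.0776 m^3/s


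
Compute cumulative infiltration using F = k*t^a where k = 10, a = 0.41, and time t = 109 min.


F = k * t^a = 10 * 109^0.41
F = 10 * 6.844549

68.4455 mm


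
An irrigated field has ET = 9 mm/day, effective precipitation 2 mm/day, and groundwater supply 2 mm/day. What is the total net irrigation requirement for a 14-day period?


Daily deficit = ET - Pe - GW = 9 - 2 - 2 = 5 mm/day
NIR = 5 * 14 = 70 mm

70.0000 mm


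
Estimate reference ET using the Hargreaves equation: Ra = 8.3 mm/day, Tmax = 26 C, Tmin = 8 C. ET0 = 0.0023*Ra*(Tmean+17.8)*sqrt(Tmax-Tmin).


Tmean = (Tmax + Tmin)/2 = (26 + 8)/2 = 17.0
ET0 = 0.0023 * 8.3 * (17.0 + 17.8) * sqrt(26 - 8)
ET0 = 0.0023 * 8.3 * 34.8 * 4.242641

2.8185 mm/day


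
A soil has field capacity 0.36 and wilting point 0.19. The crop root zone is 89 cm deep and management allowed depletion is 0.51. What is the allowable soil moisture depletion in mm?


SMD = (FC - PWP) * d * MAD * 10
SMD = (0.36 - 0.19) * 89 * 0.51 * 10
SMD = 0.1700 * 89 * 0.51 * 10

77.1630 mm


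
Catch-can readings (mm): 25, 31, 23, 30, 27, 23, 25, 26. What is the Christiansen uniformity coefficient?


mean = 26.250000 mm
MAD = 2.312500 mm
CU = (1 - 2.312500/26.250000)*100

91.1905 %


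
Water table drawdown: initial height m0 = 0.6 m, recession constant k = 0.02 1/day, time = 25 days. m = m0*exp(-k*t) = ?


m = m0 * exp(-k*t)
m = 0.6 * exp(-0.02 * 25)
m = 0.6 * exp(-0.5000)

0.3639 m


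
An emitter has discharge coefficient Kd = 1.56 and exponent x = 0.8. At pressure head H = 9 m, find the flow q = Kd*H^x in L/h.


q = Kd * H^x = 1.56 * 9^0.8 = 1.56 * 5.799546

9.0473 L/h


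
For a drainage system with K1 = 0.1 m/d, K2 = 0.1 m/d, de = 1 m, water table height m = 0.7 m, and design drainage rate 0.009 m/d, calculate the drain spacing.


S^2 = 8*K2*de*m/q + 4*K1*m^2/q
S^2 = 8*0.1*1*0.7/0.009 + 4*0.1*0.7^2/0.009
S = sqrt(84.0000)

9.1652 m


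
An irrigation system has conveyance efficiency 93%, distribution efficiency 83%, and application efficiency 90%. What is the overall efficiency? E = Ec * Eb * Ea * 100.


Ec = 0.93, Eb = 0.83, Ea = 0.9
E = 0.93 * 0.83 * 0.9 * 100 = 69.4710%

69.4710 %


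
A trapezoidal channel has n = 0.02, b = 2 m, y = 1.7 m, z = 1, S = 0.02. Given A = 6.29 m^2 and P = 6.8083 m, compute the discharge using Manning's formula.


R = A/P = 6.29/6.8083 = 0.923872
Q = (1/0.02) * 6.29 * 0.923872^(2/3) * 0.02^0.5

42.1901 m^3/s


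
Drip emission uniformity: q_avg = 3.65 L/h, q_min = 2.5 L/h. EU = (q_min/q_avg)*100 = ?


EU = (q_min/q_avg)*100 = (2.5/3.65)*100 = 68.4932%

68.4932 %


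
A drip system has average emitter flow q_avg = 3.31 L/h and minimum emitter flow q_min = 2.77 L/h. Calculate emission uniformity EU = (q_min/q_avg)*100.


EU = (q_min/q_avg)*100 = (2.77/3.31)*100 = 83.6858%

83.6858 %


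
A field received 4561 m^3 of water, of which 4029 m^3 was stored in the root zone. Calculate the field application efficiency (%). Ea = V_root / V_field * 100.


Ea = V_root / V_field * 100 = 4029 / 4561 * 100 = 88.3359%

88.3359 %


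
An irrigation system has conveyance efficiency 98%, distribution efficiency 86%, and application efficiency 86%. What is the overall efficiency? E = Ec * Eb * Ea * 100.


Ec = 0.98, Eb = 0.86, Ea = 0.86
E = 0.98 * 0.86 * 0.86 * 100 = 72.4808%

72.4808 %


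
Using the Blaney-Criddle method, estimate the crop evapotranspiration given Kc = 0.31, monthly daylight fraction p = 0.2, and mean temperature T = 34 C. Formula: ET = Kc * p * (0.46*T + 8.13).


ET = Kc * p * (0.46*T + 8.13)
ET = 0.31 * 0.2 * (0.46*34 + 8.13)
ET = 0.31 * 0.2 * 23.7700

1.4737 mm/day


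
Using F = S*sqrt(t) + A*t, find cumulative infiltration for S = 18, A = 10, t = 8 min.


F = S*sqrt(t) + A*t
F = 18*sqrt(8) + 10*8
F = 18*2.828427 + 80

130.9117 mm


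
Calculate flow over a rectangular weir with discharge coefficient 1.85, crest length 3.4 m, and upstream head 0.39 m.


Q = C * L * H^(3/2) = 1.85 * 3.4 * 0.39^1.5 = 1.85 * 3.4 * 0.243555

1.5320 m^3/s


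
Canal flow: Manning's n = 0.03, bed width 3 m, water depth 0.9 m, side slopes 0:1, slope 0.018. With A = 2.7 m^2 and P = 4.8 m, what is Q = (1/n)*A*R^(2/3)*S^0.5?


R = A/P = 2.7/4.8 = 0.562500
Q = (1/0.03) * 2.7 * 0.562500^(2/3) * 0.018^0.5

8.2280 m^3/s


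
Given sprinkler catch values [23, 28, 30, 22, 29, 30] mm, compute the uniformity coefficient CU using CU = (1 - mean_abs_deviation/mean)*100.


mean = 27.000000 mm
MAD = 3.000000 mm
CU = (1 - 3.000000/27.000000)*100

88.8889 %


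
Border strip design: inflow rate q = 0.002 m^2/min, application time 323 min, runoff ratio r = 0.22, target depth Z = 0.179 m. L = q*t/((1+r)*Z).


L = q*t/((1+r)*Z)
L = 0.002*323/((1+0.22)*0.179)
L = 0.646/0.21838

2.9581 m


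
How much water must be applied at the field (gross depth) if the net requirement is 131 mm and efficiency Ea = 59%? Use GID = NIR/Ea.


Ea = 59% = 0.59
GID = NIR / Ea = 131 / 0.59 = 222.0339 mm

222.0339 mm


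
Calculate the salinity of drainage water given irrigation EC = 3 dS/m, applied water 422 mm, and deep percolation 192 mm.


EC_dw = EC_iw * D_iw / D_dw
EC_dw = 3 * 422 / 192
EC_dw = 1266 / 192

6.5938 dS/m


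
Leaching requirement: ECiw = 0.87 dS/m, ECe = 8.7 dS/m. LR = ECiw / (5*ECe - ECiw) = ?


LR = ECiw / (5*ECe - ECiw)
LR = 0.87 / (5*8.7 - 0.87)
LR = 0.87 / 42.6300

0.0204


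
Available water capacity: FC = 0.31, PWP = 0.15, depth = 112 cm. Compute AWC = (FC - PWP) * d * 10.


AWC = (FC - PWP) * d * 10
AWC = (0.31 - 0.15) * 112 * 10
AWC = 0.1600 * 112 * 10

179.2000 mm


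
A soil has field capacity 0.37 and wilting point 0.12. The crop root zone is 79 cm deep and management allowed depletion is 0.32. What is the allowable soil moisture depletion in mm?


SMD = (FC - PWP) * d * MAD * 10
SMD = (0.37 - 0.12) * 79 * 0.32 * 10
SMD = 0.2500 * 79 * 0.32 * 10

63.2000 mm


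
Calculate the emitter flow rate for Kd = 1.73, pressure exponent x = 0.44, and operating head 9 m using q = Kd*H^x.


q = Kd * H^x = 1.73 * 9^0.44 = 1.73 * 2.629461

4.5490 L/h


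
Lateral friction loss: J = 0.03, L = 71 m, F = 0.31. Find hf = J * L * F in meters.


hf = J * L * F = 0.03 * 71 * 0.31 = 0.6603 m

0.6603 m


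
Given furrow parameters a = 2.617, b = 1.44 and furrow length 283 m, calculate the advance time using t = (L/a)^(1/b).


t = (L/a)^(1/b)
t = (283/2.617)^(1/1.44)
t = 108.139091^(1/1.44)

25.8516 min


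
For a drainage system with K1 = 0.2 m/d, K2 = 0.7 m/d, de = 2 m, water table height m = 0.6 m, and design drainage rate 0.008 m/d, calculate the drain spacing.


S^2 = 8*K2*de*m/q + 4*K1*m^2/q
S^2 = 8*0.7*2*0.6/0.008 + 4*0.2*0.6^2/0.008
S = sqrt(876.0000)

29.5973 m


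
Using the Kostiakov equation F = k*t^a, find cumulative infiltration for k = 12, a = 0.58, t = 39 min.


F = k * t^a = 12 * 39^0.58
F = 12 * 8.371774

100.4613 mm


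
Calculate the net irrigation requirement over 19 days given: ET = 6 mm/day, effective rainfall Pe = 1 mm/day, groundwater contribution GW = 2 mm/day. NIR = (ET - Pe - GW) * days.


Daily deficit = ET - Pe - GW = 6 - 1 - 2 = 3 mm/day
NIR = 3 * 19 = 57 mm

57.0000 mm


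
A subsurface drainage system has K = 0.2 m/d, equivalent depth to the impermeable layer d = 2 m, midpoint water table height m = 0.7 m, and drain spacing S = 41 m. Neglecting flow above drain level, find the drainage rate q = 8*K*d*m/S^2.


q = 8*K*d*m/S^2
q = 8*0.2*2*0.7/41^2
q = 2.2400 / 1681

0.0013 m/d


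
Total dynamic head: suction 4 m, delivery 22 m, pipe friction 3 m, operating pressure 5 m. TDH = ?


TDH = Hs + Hd + hf + Hp = 4 + 22 + 3 + 5 = 34

34 m


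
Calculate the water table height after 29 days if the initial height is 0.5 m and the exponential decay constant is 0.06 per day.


m = m0 * exp(-k*t)
m = 0.5 * exp(-0.06 * 29)
m = 0.5 * exp(-1.7400)

0.0878 m


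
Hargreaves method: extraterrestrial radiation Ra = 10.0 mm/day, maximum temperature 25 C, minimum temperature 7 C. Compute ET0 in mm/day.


Tmean = (Tmax + Tmin)/2 = (25 + 7)/2 = 16.0
ET0 = 0.0023 * 10.0 * (16.0 + 17.8) * sqrt(25 - 7)
ET0 = 0.0023 * 10.0 * 33.8 * 4.242641

3.2982 mm/day


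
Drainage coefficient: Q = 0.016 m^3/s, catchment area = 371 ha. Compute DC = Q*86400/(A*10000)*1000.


DC = Q * 86400 / (A * 10000) * 1000
DC = 0.016 * 86400 / (371 * 10000) * 1000
DC = 1382400.0000 / 3710000

0.3726 mm/day


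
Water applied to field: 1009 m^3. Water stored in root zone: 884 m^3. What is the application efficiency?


Ea = V_root / V_field * 100 = 884 / 1009 * 100 = 87.6115%

87.6115 %


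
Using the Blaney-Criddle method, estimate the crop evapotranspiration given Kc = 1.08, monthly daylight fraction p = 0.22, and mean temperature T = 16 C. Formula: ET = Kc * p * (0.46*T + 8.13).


ET = Kc * p * (0.46*T + 8.13)
ET = 1.08 * 0.22 * (0.46*16 + 8.13)
ET = 1.08 * 0.22 * 15.4900

3.6804 mm/day


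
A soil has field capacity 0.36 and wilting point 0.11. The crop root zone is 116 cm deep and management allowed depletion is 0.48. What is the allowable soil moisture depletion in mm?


SMD = (FC - PWP) * d * MAD * 10
SMD = (0.36 - 0.11) * 116 * 0.48 * 10
SMD = 0.2500 * 116 * 0.48 * 10

139.2000 mm


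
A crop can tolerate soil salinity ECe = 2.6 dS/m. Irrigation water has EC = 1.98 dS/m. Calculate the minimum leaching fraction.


LR = ECiw / (5*ECe - ECiw)
LR = 1.98 / (5*2.6 - 1.98)
LR = 1.98 / 11.0200

0.1797


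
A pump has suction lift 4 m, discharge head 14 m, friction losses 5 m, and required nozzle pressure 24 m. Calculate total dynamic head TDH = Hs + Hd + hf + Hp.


TDH = Hs + Hd + hf + Hp = 4 + 14 + 5 + 24 = 47

47 m


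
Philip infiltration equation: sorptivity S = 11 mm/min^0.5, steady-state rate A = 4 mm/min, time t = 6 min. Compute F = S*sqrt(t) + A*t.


F = S*sqrt(t) + A*t
F = 11*sqrt(6) + 4*6
F = 11*2.449490 + 24

50.9444 mm


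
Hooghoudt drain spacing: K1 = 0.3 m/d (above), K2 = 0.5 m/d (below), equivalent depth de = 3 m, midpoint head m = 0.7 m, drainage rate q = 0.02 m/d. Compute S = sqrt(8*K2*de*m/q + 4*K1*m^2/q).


S^2 = 8*K2*de*m/q + 4*K1*m^2/q
S^2 = 8*0.5*3*0.7/0.02 + 4*0.3*0.7^2/0.02
S = sqrt(449.4000)

21.1991 m


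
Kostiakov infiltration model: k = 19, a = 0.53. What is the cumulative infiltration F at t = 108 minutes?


F = k * t^a = 19 * 108^0.53
F = 19 * 11.959543

227.2313 mm


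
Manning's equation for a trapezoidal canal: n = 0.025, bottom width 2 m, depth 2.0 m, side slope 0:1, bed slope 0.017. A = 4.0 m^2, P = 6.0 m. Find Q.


R = A/P = 4.0/6.0 = 0.666667
Q = (1/0.025) * 4.0 * 0.666667^(2/3) * 0.017^0.5

15.9203 m^3/s


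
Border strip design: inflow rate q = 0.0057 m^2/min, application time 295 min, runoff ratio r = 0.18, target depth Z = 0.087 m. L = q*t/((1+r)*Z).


L = q*t/((1+r)*Z)
L = 0.0057*295/((1+0.18)*0.087)
L = 1.6815/0.10266

16.3793 m


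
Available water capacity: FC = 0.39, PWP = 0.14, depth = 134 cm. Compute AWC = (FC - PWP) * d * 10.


AWC = (FC - PWP) * d * 10
AWC = (0.39 - 0.14) * 134 * 10
AWC = 0.2500 * 134 * 10

335.0000 mm


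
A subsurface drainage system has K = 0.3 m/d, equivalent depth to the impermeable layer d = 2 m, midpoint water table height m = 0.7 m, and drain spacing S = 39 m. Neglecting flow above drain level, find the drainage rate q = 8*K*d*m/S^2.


q = 8*K*d*m/S^2
q = 8*0.3*2*0.7/39^2
q = 3.3600 / 1521

0.0022 m/d


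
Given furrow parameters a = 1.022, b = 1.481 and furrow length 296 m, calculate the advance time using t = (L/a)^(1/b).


t = (L/a)^(1/b)
t = (296/1.022)^(1/1.481)
t = 289.628180^(1/1.481)

45.9497 min


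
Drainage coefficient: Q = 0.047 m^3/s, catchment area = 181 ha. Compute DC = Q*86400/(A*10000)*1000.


DC = Q * 86400 / (A * 10000) * 1000
DC = 0.047 * 86400 / (181 * 10000) * 1000
DC = 4060800.0000 / 1810000

2.2435 mm/day


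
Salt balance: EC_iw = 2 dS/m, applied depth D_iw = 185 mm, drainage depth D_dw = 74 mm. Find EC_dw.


EC_dw = EC_iw * D_iw / D_dw
EC_dw = 2 * 185 / 74
EC_dw = 370 / 74

5.0000 dS/m


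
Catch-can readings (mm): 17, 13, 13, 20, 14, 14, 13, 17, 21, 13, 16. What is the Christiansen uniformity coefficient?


mean = 15.545455 mm
MAD = 2.413223 mm
CU = (1 - 2.413223/15.545455)*100

84.4763 %


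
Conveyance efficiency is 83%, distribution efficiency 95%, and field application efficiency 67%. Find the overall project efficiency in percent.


Ec = 0.83, Eb = 0.95, Ea = 0.67
E = 0.83 * 0.95 * 0.67 * 100 = 52.8295%

52.8295 %


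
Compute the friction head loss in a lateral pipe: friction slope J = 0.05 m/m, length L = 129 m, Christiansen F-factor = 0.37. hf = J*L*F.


hf = J * L * F = 0.05 * 129 * 0.37 = 2.3865 m

2.3865 m


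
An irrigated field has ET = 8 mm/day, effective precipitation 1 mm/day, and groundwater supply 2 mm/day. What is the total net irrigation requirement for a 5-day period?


Daily deficit = ET - Pe - GW = 8 - 1 - 2 = 5 mm/day
NIR = 5 * 5 = 25 mm

25.0000 mm


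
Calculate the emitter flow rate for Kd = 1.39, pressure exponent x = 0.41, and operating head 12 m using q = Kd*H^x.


q = Kd * H^x = 1.39 * 12^0.41 = 1.39 * 2.769901

3.8502 L/h


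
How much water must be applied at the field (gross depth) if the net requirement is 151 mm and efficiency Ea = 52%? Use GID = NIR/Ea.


Ea = 52% = 0.52
GID = NIR / Ea = 151 / 0.52 = 290.3846 mm

290.3846 mm


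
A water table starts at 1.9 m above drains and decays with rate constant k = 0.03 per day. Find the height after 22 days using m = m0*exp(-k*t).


m = m0 * exp(-k*t)
m = 1.9 * exp(-0.03 * 22)
m = 1.9 * exp(-0.6600)

0.9820 m


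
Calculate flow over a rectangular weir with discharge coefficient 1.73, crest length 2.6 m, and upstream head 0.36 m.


Q = C * L * H^(3/2) = 1.73 * 2.6 * 0.36^1.5 = 1.73 * 2.6 * 0.216000

0.9716 m^3/s


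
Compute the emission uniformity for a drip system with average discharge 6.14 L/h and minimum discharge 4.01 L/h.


EU = (q_min/q_avg)*100 = (4.01/6.14)*100 = 65.3094%

65.3094 %


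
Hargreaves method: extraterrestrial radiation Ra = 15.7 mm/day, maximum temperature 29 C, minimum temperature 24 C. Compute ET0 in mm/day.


Tmean = (Tmax + Tmin)/2 = (29 + 24)/2 = 26.5
ET0 = 0.0023 * 15.7 * (26.5 + 17.8) * sqrt(29 - 24)
ET0 = 0.0023 * 15.7 * 44.3 * 2.236068

3.5770 mm/day


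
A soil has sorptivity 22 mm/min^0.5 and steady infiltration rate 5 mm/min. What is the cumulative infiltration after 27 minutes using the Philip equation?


F = S*sqrt(t) + A*t
F = 22*sqrt(27) + 5*27
F = 22*5.196152 + 135

249.3153 mm


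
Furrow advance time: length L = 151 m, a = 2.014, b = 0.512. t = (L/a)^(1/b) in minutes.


t = (L/a)^(1/b)
t = (151/2.014)^(1/0.512)
t = 74.975174^(1/0.512)

4591.4325 min


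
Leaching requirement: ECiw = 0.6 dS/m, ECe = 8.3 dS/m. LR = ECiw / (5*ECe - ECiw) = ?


LR = ECiw / (5*ECe - ECiw)
LR = 0.6 / (5*8.3 - 0.6)
LR = 0.6 / 40.9000

0.0147


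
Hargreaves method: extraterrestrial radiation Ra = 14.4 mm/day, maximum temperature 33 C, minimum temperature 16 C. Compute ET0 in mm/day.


Tmean = (Tmax + Tmin)/2 = (33 + 16)/2 = 24.5
ET0 = 0.0023 * 14.4 * (24.5 + 17.8) * sqrt(33 - 16)
ET0 = 0.0023 * 14.4 * 42.3 * 4.123106

5.7764 mm/day


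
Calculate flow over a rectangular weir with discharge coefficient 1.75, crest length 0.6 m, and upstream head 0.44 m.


Q = C * L * H^(3/2) = 1.75 * 0.6 * 0.44^1.5 = 1.75 * 0.6 * 0.291863

0.3065 m^3/s


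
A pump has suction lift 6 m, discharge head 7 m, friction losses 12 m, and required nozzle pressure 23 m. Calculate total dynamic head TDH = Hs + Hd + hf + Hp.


TDH = Hs + Hd + hf + Hp = 6 + 7 + 12 + 23 = 48

48 m


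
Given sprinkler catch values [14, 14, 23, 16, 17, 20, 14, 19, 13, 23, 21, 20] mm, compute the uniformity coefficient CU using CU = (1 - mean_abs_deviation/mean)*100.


mean = 17.833333 mm
MAD = 3.166667 mm
CU = (1 - 3.166667/17.833333)*100

82.2430 %


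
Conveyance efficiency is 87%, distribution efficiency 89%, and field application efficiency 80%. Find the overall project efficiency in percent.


Ec = 0.87, Eb = 0.89, Ea = 0.8
E = 0.87 * 0.89 * 0.8 * 100 = 61.9440%

61.9440 %


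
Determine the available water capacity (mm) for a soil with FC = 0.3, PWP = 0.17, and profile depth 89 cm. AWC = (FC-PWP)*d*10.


AWC = (FC - PWP) * d * 10
AWC = (0.3 - 0.17) * 89 * 10
AWC = 0.1300 * 89 * 10

115.7000 mm


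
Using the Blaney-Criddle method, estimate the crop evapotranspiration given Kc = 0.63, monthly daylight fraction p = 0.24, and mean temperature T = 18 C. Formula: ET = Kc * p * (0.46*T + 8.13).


ET = Kc * p * (0.46*T + 8.13)
ET = 0.63 * 0.24 * (0.46*18 + 8.13)
ET = 0.63 * 0.24 * 16.4100

2.4812 mm/day


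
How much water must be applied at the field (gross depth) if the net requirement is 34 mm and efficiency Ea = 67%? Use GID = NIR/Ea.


Ea = 67% = 0.67
GID = NIR / Ea = 34 / 0.67 = 50.7463 mm

50.7463 mm


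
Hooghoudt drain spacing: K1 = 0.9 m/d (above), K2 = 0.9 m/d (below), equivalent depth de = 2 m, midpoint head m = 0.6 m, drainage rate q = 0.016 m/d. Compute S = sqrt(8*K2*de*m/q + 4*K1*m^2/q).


S^2 = 8*K2*de*m/q + 4*K1*m^2/q
S^2 = 8*0.9*2*0.6/0.016 + 4*0.9*0.6^2/0.016
S = sqrt(621.0000)

24.9199 m


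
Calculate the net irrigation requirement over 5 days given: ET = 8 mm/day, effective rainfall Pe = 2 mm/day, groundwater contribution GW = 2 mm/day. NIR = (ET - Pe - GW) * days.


Daily deficit = ET - Pe - GW = 8 - 2 - 2 = 4 mm/day
NIR = 4 * 5 = 20 mm

20.0000 mm


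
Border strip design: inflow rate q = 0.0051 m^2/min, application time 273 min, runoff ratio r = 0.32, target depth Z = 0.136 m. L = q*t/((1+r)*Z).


L = q*t/((1+r)*Z)
L = 0.0051*273/((1+0.32)*0.136)
L = 1.3923/0.17952

7.7557 m


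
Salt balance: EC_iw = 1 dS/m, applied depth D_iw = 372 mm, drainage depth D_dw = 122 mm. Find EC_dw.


EC_dw = EC_iw * D_iw / D_dw
EC_dw = 1 * 372 / 122
EC_dw = 372 / 122

3.0492 dS/m


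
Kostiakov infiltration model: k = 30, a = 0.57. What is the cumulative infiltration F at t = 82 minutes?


F = k * t^a = 30 * 82^0.57
F = 30 * 12.327468

369.8240 mm


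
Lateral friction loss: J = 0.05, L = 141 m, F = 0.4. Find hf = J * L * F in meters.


hf = J * L * F = 0.05 * 141 * 0.4 = 2.8200 m

2.8200 m


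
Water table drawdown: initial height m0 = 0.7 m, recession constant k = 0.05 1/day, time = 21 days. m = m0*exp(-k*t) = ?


m = m0 * exp(-k*t)
m = 0.7 * exp(-0.05 * 21)
m = 0.7 * exp(-1.0500)

0.2450 m


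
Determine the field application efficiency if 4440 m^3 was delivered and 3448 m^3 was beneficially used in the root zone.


Ea = V_root / V_field * 100 = 3448 / 4440 * 100 = 77.6577%

77.6577 %


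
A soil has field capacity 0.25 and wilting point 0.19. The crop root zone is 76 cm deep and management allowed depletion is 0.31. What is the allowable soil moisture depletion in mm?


SMD = (FC - PWP) * d * MAD * 10
SMD = (0.25 - 0.19) * 76 * 0.31 * 10
SMD = 0.0600 * 76 * 0.31 * 10

14.1360 mm


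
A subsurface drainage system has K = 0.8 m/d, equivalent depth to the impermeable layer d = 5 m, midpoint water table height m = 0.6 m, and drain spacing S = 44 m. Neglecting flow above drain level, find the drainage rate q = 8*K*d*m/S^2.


q = 8*K*d*m/S^2
q = 8*0.8*5*0.6/44^2
q = 19.2000 / 1936

0.0099 m/d


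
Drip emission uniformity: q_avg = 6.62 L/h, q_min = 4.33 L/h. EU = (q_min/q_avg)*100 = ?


EU = (q_min/q_avg)*100 = (4.33/6.62)*100 = 65.4079%

65.4079 %


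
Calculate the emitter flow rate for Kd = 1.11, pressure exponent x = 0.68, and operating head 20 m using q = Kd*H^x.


q = Kd * H^x = 1.11 * 20^0.68 = 1.11 * 7.668323

8.5118 L/h


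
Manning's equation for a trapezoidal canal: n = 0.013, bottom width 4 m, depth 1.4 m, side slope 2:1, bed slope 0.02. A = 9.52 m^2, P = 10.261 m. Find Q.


R = A/P = 9.52/10.261 = 0.927785
Q = (1/0.013) * 9.52 * 0.927785^(2/3) * 0.02^0.5

98.5160 m^3/s


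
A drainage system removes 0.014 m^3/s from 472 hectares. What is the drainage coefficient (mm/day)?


DC = Q * 86400 / (A * 10000) * 1000
DC = 0.014 * 86400 / (472 * 10000) * 1000
DC = 1209600.0000 / 4720000

0.2563 mm/day


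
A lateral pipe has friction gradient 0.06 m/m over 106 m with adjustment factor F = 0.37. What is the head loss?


hf = J * L * F = 0.06 * 106 * 0.37 = 2.3532 m

2.3532 m


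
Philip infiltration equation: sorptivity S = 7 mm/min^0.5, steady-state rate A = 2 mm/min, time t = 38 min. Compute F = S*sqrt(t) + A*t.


F = S*sqrt(t) + A*t
F = 7*sqrt(38) + 2*38
F = 7*6.164414 + 76

119.1509 mm


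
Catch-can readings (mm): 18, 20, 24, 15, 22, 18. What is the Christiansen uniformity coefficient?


mean = 19.500000 mm
MAD = 2.500000 mm
CU = (1 - 2.500000/19.500000)*100

87.1795 %


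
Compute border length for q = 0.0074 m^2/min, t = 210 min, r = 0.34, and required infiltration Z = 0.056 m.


L = q*t/((1+r)*Z)
L = 0.0074*210/((1+0.34)*0.056)
L = 1.554/0.07504

20.7090 m


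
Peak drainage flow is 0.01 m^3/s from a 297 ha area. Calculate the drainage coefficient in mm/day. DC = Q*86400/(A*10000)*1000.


DC = Q * 86400 / (A * 10000) * 1000
DC = 0.01 * 86400 / (297 * 10000) * 1000
DC = 864000.0000 / 2970000

0.2909 mm/day
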